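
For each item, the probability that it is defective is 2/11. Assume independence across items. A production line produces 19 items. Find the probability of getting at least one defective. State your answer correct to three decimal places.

P(at least one) = 1 − P(none) = 1 − (1 − 0.181818)^19
= 1 − 0.02209 = 0.97791

0.978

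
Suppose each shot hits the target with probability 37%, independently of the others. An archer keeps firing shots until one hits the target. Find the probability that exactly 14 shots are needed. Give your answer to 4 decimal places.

Geometric (trials to first success), p = 0.37.
P(Y = 14) = (1−p)^13 · p = 0.0024628 · 0.37 = 0.000911

0.0009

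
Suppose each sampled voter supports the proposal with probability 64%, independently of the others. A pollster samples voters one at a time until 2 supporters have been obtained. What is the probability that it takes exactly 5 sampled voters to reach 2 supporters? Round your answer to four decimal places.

Y = trial on which the second success occurs; negative binomial, r=2, p=0.64.
P(Y=5) = C(4,1) · p^2 · (1−p)^3
= 4 · 0.4096 · 0.046656 = 0.076441

0.0764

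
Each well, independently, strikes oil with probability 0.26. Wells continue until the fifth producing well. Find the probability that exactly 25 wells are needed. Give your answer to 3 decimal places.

Y = trial on which the fifth success occurs; negative binomial, r=5, p=0.26.
P(Y=25) = C(24,4) · p^5 · (1−p)^20
= 10626 · 0.0011881 · 0.0024246 = 0.03061

0.031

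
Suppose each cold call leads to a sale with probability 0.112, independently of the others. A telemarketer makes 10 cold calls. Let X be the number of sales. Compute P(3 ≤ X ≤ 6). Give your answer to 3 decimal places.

0.092

X ~ Binomial(10, 0.112); P(3 ≤ X ≤ 6) = Σ C(10,k) p^k (1−p)^(10−k) over k:
  k=3: C(10,3)·0.112^3·0.888^7 = 0.07341
  k=4: C(10,4)·0.112^4·0.888^6 = 0.01620
  k=5: C(10,5)·0.112^5·0.888^5 = 0.00245
  k=6: C(10,6)·0.112^6·0.888^4 = 0.00026
Total = 0.09232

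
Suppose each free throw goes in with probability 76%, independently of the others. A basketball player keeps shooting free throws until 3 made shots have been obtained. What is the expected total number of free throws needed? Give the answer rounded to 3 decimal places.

Y = total free throws until the third success; negative binomial with r=3, p=0.76.
E[Y] = r / p = 3 / 0.76 = 3.94737

3.947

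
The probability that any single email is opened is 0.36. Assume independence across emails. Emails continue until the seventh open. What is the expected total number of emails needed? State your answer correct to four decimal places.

19.4444

Y = total emails until the seventh success; negative binomial with r=7, p=0.36.
E[Y] = r / p = 7 / 0.36 = 19.444444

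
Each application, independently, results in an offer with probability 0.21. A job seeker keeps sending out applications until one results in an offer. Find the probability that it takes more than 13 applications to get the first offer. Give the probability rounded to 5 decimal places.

0.04668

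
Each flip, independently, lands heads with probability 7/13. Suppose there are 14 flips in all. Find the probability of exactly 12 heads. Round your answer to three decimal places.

0.012

X ~ Binomial(n=14, p=0.538462).
P(X=12) = C(14,12) · p^12 · (1−p)^2
= 91 · 0.0005941 · 0.21302 = 0.01152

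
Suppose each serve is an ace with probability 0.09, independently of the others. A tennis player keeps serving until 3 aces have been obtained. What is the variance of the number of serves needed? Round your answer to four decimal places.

Y = total serves until the third success; negative binomial with r=3, p=0.09.
Var(Y) = r(1−p)/p² = 3·0.91 / 0.09² = 337.037037

337.0370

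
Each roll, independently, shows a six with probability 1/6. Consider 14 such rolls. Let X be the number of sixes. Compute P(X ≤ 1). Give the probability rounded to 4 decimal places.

0.2960

X ~ Binomial(14, 0.166667); P(X ≤ 1) = Σ C(14,k) p^k (1−p)^(14−k) over k:
  k=0: C(14,0)·0.166667^0·0.833333^14 = 0.077887
  k=1: C(14,1)·0.166667^1·0.833333^13 = 0.218082
Total = 0.295969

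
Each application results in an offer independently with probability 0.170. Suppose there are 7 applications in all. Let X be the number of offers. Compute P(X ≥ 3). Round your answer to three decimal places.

X ~ Binomial(7, 0.17); P(X ≥ 3) = Σ C(7,k) p^k (1−p)^(7−k) over k:
  k=3: C(7,3)·0.17^3·0.83^4 = 0.08161
  k=4: C(7,4)·0.17^4·0.83^3 = 0.01671
  k=5: C(7,5)·0.17^5·0.83^2 = 0.00205
  k=6: C(7,6)·0.17^6·0.83^1 = 0.00014
  k=7: C(7,7)·0.17^7·0.83^0 = 0.00000
Total = 0.10052

0.101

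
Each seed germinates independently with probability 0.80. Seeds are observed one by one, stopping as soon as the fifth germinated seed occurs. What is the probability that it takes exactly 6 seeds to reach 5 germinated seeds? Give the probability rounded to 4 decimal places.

Y = trial on which the fifth success occurs; negative binomial, r=5, p=0.80.
P(Y=6) = C(5,4) · p^5 · (1−p)^1
= 5 · 0.32768 · 0.2 = 0.327680

0.3277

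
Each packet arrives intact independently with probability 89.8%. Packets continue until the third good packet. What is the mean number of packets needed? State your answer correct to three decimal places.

3.341

Y = total packets until the third success; negative binomial with r=3, p=0.898.
E[Y] = r / p = 3 / 0.898 = 3.34076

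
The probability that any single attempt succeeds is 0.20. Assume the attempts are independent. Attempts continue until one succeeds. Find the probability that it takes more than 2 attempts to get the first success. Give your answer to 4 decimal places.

0.6400

Y = number of attempts to the first success; geometric, p = 0.20.
P(Y > 2) = P(first 2 all fail) = (1−p)^2 = 0.640000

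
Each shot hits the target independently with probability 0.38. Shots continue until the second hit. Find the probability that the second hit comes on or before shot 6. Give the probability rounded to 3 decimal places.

Finishing within 6 shots ⇔ at least 2 successes in the first 6. With X ~ Binomial(6, 0.38), P(Y ≤ 6) = 1 − P(X ≤ 1).
  k=0: C(6,0)·0.38^0·0.62^6 = 0.05680
  k=1: C(6,1)·0.38^1·0.62^5 = 0.20888
1 − 0.26568 = 0.73432

0.734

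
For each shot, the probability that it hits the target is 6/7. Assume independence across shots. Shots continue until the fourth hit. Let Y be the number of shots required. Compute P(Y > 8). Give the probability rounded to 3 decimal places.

Needing more than 8 shots ⇔ fewer than 4 successes in the first 8. With X ~ Binomial(8, 0.857143), P(Y > 8) = P(X ≤ 3).
  k=0: C(8,0)·0.857143^0·0.142857^8 = 0.00000
  k=1: C(8,1)·0.857143^1·0.142857^7 = 0.00001
  k=2: C(8,2)·0.857143^2·0.142857^6 = 0.00017
  k=3: C(8,3)·0.857143^3·0.142857^5 = 0.00210
P(X ≤ 3) = 0.00228

0.002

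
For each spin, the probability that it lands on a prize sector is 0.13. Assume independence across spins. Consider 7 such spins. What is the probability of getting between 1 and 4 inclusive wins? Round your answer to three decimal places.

0.622

X ~ Binomial(7, 0.13); P(1 ≤ X ≤ 4) = Σ C(7,k) p^k (1−p)^(7−k) over k:
  k=1: C(7,1)·0.13^1·0.87^6 = 0.39460
  k=2: C(7,2)·0.13^2·0.87^5 = 0.17689
  k=3: C(7,3)·0.13^3·0.87^4 = 0.04405
  k=4: C(7,4)·0.13^4·0.87^3 = 0.00658
Total = 0.62213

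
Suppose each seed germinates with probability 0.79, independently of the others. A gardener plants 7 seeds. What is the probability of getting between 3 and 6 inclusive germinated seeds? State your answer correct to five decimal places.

0.80212

X ~ Binomial(7, 0.79); P(3 ≤ X ≤ 6) = Σ C(7,k) p^k (1−p)^(7−k) over k:
  k=3: C(7,3)·0.79^3·0.21^4 = 0.0335604
  k=4: C(7,4)·0.79^4·0.21^3 = 0.1262508
  k=5: C(7,5)·0.79^5·0.21^2 = 0.2849662
  k=6: C(7,6)·0.79^6·0.21^1 = 0.3573386
Total = 0.8021159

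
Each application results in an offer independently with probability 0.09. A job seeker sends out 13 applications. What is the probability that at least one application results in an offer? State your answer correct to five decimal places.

P(at least one) = 1 − P(none) = 1 − (1 − 0.09)^13
= 1 − 0.2934527 = 0.7065473

0.70655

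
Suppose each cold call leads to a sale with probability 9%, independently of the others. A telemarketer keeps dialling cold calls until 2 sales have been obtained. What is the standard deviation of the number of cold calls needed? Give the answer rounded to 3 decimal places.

Y = total cold calls until the second success; negative binomial with r=2, p=0.09.
SD(Y) = √[r(1−p)/p²] = √(224.69136) = 14.98971

14.990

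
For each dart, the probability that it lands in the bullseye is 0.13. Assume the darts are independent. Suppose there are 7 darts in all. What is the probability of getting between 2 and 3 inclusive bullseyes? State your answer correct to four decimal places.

0.2209

X ~ Binomial(7, 0.13); P(2 ≤ X ≤ 3) = Σ C(7,k) p^k (1−p)^(7−k) over k:
  k=2: C(7,2)·0.13^2·0.87^5 = 0.176890
  k=3: C(7,3)·0.13^3·0.87^4 = 0.044053
Total = 0.220943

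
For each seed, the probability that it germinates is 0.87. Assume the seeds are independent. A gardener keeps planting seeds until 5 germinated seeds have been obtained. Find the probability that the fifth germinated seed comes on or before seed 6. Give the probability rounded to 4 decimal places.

Finishing within 6 seeds ⇔ at least 5 successes in the first 6. With X ~ Binomial(6, 0.87), P(Y ≤ 6) = 1 − P(X ≤ 4).
  k=0: C(6,0)·0.87^0·0.13^6 = 0.000005
  k=1: C(6,1)·0.87^1·0.13^5 = 0.000194
  k=2: C(6,2)·0.87^2·0.13^4 = 0.003243
  k=3: C(6,3)·0.87^3·0.13^3 = 0.028935
  k=4: C(6,4)·0.87^4·0.13^2 = 0.145230
1 − 0.177605 = 0.822395

0.8224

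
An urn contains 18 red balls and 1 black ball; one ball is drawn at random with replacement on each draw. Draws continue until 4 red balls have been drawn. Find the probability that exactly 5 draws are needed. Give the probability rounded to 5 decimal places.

Y = trial on which the fourth success occurs; negative binomial, r=4, p=0.947368.
P(Y=5) = C(4,3) · p^4 · (1−p)^1
= 4 · 0.80552 · 0.052632 = 0.1695829

0.16958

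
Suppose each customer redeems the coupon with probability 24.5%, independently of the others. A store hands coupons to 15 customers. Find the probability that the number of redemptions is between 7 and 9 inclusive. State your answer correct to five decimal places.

X ~ Binomial(15, 0.245); P(7 ≤ X ≤ 9) = Σ C(15,k) p^k (1−p)^(15−k) over k:
  k=7: C(15,7)·0.245^7·0.755^8 = 0.0359987
  k=8: C(15,8)·0.245^8·0.755^7 = 0.0116817
  k=9: C(15,9)·0.245^9·0.755^6 = 0.0029484
Total = 0.0506288

0.05063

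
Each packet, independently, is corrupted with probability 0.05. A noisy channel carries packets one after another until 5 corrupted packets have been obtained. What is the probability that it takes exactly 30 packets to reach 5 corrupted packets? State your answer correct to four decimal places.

0.0021

Y = trial on which the fifth success occurs; negative binomial, r=5, p=0.05.
P(Y=30) = C(29,4) · p^5 · (1−p)^25
= 23751 · 3.125e-07 · 0.27739 = 0.002059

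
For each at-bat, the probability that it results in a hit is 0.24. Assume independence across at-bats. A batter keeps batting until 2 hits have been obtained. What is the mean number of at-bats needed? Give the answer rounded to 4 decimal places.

8.3333

Y = total at-bats until the second success; negative binomial with r=2, p=0.24.
E[Y] = r / p = 2 / 0.24 = 8.333333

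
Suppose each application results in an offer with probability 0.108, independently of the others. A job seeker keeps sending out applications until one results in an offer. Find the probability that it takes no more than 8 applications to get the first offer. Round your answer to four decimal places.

0.5992

Y = number of applications to the first success; geometric, p = 0.108.
P(Y ≤ 8) = 1 − (1−p)^8 = 1 − 0.400792 = 0.599208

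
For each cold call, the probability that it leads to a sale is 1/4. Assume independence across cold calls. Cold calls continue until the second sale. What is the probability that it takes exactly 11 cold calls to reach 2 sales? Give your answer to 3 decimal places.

Y = trial on which the second success occurs; negative binomial, r=2, p=0.25.
P(Y=11) = C(10,1) · p^2 · (1−p)^9
= 10 · 0.0625 · 0.075085 = 0.04693

0.047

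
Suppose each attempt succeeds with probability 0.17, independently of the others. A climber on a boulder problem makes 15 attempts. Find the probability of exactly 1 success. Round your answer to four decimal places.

0.1878

X ~ Binomial(n=15, p=0.17).
P(X=1) = C(15,1) · p^1 · (1−p)^14
= 15 · 0.17 · 0.073637 = 0.187773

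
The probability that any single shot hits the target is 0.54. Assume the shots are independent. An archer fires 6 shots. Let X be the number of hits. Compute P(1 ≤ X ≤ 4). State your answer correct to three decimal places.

X ~ Binomial(6, 0.54); P(1 ≤ X ≤ 4) = Σ C(6,k) p^k (1−p)^(6−k) over k:
  k=1: C(6,1)·0.54^1·0.46^5 = 0.06673
  k=2: C(6,2)·0.54^2·0.46^4 = 0.19584
  k=3: C(6,3)·0.54^3·0.46^3 = 0.30654
  k=4: C(6,4)·0.54^4·0.46^2 = 0.26989
Total = 0.83900

0.839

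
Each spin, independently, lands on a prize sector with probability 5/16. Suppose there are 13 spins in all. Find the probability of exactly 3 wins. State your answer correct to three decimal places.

X ~ Binomial(n=13, p=0.3125).
P(X=3) = C(13,3) · p^3 · (1−p)^10
= 286 · 0.030518 · 0.02359 = 0.20589

0.206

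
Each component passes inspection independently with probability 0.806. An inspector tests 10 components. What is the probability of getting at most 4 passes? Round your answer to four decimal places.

X ~ Binomial(10, 0.806); P(X ≤ 4) = Σ C(10,k) p^k (1−p)^(10−k) over k:
  k=0: C(10,0)·0.806^0·0.194^10 = 0.000000
  k=1: C(10,1)·0.806^1·0.194^9 = 0.000003
  k=2: C(10,2)·0.806^2·0.194^8 = 0.000059
  k=3: C(10,3)·0.806^3·0.194^7 = 0.000650
  k=4: C(10,4)·0.806^4·0.194^6 = 0.004725
Total = 0.005436

0.0054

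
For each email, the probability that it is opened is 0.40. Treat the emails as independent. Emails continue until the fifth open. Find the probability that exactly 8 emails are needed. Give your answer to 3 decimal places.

0.077

Y = trial on which the fifth success occurs; negative binomial, r=5, p=0.40.
P(Y=8) = C(7,4) · p^5 · (1−p)^3
= 35 · 0.01024 · 0.216 = 0.07741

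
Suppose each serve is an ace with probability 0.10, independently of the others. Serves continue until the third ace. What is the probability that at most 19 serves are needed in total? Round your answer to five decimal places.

0.29456

Finishing within 19 serves ⇔ at least 3 successes in the first 19. With X ~ Binomial(19, 0.10), P(Y ≤ 19) = 1 − P(X ≤ 2).
  k=0: C(19,0)·0.10^0·0.90^19 = 0.1350852
  k=1: C(19,1)·0.10^1·0.90^18 = 0.2851798
  k=2: C(19,2)·0.10^2·0.90^17 = 0.2851798
1 − 0.7054448 = 0.2945552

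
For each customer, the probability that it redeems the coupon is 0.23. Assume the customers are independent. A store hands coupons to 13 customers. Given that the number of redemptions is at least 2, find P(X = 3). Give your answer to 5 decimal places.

X ~ Binomial(13, 0.23). Want P(X=3 | X≥2) = P(X=3) / P(X≥2).
P(X=3) = C(13,3)·0.23^3·0.77^10 = 0.2549510
P(X≥2) = 1 − 0.0334487 − 0.1298853 = 0.8366660
Ratio = 0.2549510 / 0.8366660 = 0.3047226

0.30472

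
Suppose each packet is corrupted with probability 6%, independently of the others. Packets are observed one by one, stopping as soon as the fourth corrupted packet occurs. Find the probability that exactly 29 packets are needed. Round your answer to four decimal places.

Y = trial on which the fourth success occurs; negative binomial, r=4, p=0.06.
P(Y=29) = C(28,3) · p^4 · (1−p)^25
= 3276 · 1.296e-05 · 0.21291 = 0.009040

0.0090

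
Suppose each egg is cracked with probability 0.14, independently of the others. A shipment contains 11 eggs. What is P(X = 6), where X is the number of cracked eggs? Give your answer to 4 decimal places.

X ~ Binomial(n=11, p=0.14).
P(X=6) = C(11,6) · p^6 · (1−p)^5
= 462 · 7.5295e-06 · 0.47043 = 0.001636

0.0016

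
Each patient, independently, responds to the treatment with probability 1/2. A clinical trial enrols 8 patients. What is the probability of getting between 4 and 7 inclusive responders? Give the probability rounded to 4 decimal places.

X ~ Binomial(8, 0.50); P(4 ≤ X ≤ 7) = Σ C(8,k) p^k (1−p)^(8−k) over k:
  k=4: C(8,4)·0.50^4·0.50^4 = 0.273438
  k=5: C(8,5)·0.50^5·0.50^3 = 0.218750
  k=6: C(8,6)·0.50^6·0.50^2 = 0.109375
  k=7: C(8,7)·0.50^7·0.50^1 = 0.031250
Total = 0.632812

0.6328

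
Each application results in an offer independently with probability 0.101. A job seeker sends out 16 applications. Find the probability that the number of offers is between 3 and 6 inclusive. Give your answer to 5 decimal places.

X ~ Binomial(16, 0.101); P(3 ≤ X ≤ 6) = Σ C(16,k) p^k (1−p)^(16−k) over k:
  k=3: C(16,3)·0.101^3·0.899^13 = 0.1445533
  k=4: C(16,4)·0.101^4·0.899^12 = 0.0527805
  k=5: C(16,5)·0.101^5·0.899^11 = 0.0142314
  k=6: C(16,6)·0.101^6·0.899^10 = 0.0029312
Total = 0.2144964

0.21450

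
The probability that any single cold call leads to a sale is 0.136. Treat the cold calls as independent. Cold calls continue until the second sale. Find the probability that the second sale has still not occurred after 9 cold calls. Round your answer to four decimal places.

0.6484

Needing more than 9 cold calls ⇔ fewer than 2 successes in the first 9. With X ~ Binomial(9, 0.136), P(Y > 9) = P(X ≤ 1).
  k=0: C(9,0)·0.136^0·0.864^9 = 0.268302
  k=1: C(9,1)·0.136^1·0.864^8 = 0.380094
P(X ≤ 1) = 0.648396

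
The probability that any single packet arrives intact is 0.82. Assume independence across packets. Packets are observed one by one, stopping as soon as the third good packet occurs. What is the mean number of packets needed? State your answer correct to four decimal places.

3.6585

Y = total packets until the third success; negative binomial with r=3, p=0.82.
E[Y] = r / p = 3 / 0.82 = 3.658537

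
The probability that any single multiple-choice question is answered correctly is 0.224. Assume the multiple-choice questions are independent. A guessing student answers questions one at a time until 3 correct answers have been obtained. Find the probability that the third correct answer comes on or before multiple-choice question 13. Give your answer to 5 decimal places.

Finishing within 13 multiple-choice questions ⇔ at least 3 successes in the first 13. With X ~ Binomial(13, 0.224), P(Y ≤ 13) = 1 − P(X ≤ 2).
  k=0: C(13,0)·0.224^0·0.776^13 = 0.0370001
  k=1: C(13,1)·0.224^1·0.776^12 = 0.1388456
  k=2: C(13,2)·0.224^2·0.776^11 = 0.2404748
1 − 0.4163204 = 0.5836796

0.58368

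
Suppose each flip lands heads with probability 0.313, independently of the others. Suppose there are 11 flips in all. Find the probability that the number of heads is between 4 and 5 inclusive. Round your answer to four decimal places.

0.3747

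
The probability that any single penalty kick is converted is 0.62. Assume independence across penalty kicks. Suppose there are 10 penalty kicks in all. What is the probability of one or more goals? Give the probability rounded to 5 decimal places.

0.99994

P(at least one) = 1 − P(none) = 1 − (1 − 0.62)^10
= 1 − 0.0000628 = 0.9999372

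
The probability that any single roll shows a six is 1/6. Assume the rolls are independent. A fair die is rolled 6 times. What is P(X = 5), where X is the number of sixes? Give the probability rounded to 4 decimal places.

0.0006

X ~ Binomial(n=6, p=0.166667).
P(X=5) = C(6,5) · p^5 · (1−p)^1
= 6 · 0.0001286 · 0.83333 = 0.000643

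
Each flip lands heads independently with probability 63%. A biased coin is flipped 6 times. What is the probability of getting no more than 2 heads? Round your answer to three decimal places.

X ~ Binomial(6, 0.63); P(X ≤ 2) = Σ C(6,k) p^k (1−p)^(6−k) over k:
  k=0: C(6,0)·0.63^0·0.37^6 = 0.00257
  k=1: C(6,1)·0.63^1·0.37^5 = 0.02621
  k=2: C(6,2)·0.63^2·0.37^4 = 0.11158
Total = 0.14036

0.140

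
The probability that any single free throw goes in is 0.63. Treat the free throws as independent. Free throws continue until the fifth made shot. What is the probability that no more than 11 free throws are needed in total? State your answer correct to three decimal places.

0.933

Finishing within 11 free throws ⇔ at least 5 successes in the first 11. With X ~ Binomial(11, 0.63), P(Y ≤ 11) = 1 − P(X ≤ 4).
  k=0: C(11,0)·0.63^0·0.37^11 = 0.00002
  k=1: C(11,1)·0.63^1·0.37^10 = 0.00033
  k=2: C(11,2)·0.63^2·0.37^9 = 0.00284
  k=3: C(11,3)·0.63^3·0.37^8 = 0.01449
  k=4: C(11,4)·0.63^4·0.37^7 = 0.04935
1 − 0.06703 = 0.93297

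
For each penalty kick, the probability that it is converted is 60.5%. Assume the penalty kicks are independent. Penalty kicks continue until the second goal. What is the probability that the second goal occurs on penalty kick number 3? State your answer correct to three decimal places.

0.289

Y = trial on which the second success occurs; negative binomial, r=2, p=0.605.
P(Y=3) = C(2,1) · p^2 · (1−p)^1
= 2 · 0.36602 · 0.395 = 0.28916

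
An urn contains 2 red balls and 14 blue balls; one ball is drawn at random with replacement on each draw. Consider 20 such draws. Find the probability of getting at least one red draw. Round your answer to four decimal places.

0.9308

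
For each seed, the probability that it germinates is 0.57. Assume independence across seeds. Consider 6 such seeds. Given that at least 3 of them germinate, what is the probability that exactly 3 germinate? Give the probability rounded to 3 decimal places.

X ~ Binomial(6, 0.57). Want P(X=3 | X≥3) = P(X=3) / P(X≥3).
P(X=3) = C(6,3)·0.57^3·0.43^3 = 0.29448
P(X≥3) = 1 − 0.00632 − 0.05028 − 0.16662 = 0.77679
Ratio = 0.29448 / 0.77679 = 0.37910

0.379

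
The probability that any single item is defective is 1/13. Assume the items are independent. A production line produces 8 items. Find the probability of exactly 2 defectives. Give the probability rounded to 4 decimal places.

0.1025

X ~ Binomial(n=8, p=0.076923).
P(X=2) = C(8,2) · p^2 · (1−p)^6
= 28 · 0.0059172 · 0.61862 = 0.102494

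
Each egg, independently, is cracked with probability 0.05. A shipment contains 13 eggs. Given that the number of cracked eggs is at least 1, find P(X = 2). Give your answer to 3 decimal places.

0.228

X ~ Binomial(13, 0.05). Want P(X=2 | X≥1) = P(X=2) / P(X≥1).
P(X=2) = C(13,2)·0.05^2·0.95^11 = 0.11092
P(X≥1) = 1 − 0.51334 = 0.48666
Ratio = 0.11092 / 0.48666 = 0.22791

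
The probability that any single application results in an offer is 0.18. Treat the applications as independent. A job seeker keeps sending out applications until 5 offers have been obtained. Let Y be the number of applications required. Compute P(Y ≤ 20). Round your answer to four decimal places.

Finishing within 20 applications ⇔ at least 5 successes in the first 20. With X ~ Binomial(20, 0.18), P(Y ≤ 20) = 1 − P(X ≤ 4).
  k=0: C(20,0)·0.18^0·0.82^20 = 0.018892
  k=1: C(20,1)·0.18^1·0.82^19 = 0.082940
  k=2: C(20,2)·0.18^2·0.82^18 = 0.172961
  k=3: C(20,3)·0.18^3·0.82^17 = 0.227802
  k=4: C(20,4)·0.18^4·0.82^16 = 0.212523
1 − 0.715118 = 0.284882

0.2849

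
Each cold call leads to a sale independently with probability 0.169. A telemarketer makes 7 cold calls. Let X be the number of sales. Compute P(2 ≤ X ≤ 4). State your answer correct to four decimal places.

X ~ Binomial(7, 0.169); P(2 ≤ X ≤ 4) = Σ C(7,k) p^k (1−p)^(7−k) over k:
  k=2: C(7,2)·0.169^2·0.831^5 = 0.237683
  k=3: C(7,3)·0.169^3·0.831^4 = 0.080562
  k=4: C(7,4)·0.169^4·0.831^3 = 0.016384
Total = 0.334629

0.3346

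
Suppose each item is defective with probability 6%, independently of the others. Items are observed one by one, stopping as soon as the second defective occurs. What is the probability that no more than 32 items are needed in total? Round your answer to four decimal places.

0.5799

Finishing within 32 items ⇔ at least 2 successes in the first 32. With X ~ Binomial(32, 0.06), P(Y ≤ 32) = 1 − P(X ≤ 1).
  k=0: C(32,0)·0.06^0·0.94^32 = 0.138067
  k=1: C(32,1)·0.06^1·0.94^31 = 0.282010
1 − 0.420078 = 0.579922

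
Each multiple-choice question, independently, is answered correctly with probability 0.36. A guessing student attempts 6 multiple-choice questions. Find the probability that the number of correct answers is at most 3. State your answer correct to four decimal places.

X ~ Binomial(6, 0.36); P(X ≤ 3) = Σ C(6,k) p^k (1−p)^(6−k) over k:
  k=0: C(6,0)·0.36^0·0.64^6 = 0.068719
  k=1: C(6,1)·0.36^1·0.64^5 = 0.231928
  k=2: C(6,2)·0.36^2·0.64^4 = 0.326149
  k=3: C(6,3)·0.36^3·0.64^3 = 0.244612
Total = 0.871409

0.8714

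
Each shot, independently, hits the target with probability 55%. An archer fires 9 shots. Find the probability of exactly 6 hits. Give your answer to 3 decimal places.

0.212

X ~ Binomial(n=9, p=0.55).
P(X=6) = C(9,6) · p^6 · (1−p)^3
= 84 · 0.027681 · 0.091125 = 0.21188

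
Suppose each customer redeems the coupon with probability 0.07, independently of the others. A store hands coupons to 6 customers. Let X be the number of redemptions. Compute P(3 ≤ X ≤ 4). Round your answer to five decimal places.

X ~ Binomial(6, 0.07); P(3 ≤ X ≤ 4) = Σ C(6,k) p^k (1−p)^(6−k) over k:
  k=3: C(6,3)·0.07^3·0.93^3 = 0.0055179
  k=4: C(6,4)·0.07^4·0.93^2 = 0.0003115
Total = 0.0058294

0.00583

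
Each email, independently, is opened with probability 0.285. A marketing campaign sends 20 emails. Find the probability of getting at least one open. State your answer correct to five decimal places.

0.99878

P(at least one) = 1 − P(none) = 1 − (1 − 0.285)^20
= 1 − 0.0012193 = 0.9987807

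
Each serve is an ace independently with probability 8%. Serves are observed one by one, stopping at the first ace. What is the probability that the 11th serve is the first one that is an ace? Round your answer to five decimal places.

Geometric (trials to first success), p = 0.08.
P(Y = 11) = (1−p)^10 · p = 0.43439 · 0.08 = 0.0347511

0.03475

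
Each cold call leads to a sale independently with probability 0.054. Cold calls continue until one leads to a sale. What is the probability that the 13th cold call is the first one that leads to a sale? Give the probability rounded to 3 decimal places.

Geometric (trials to first success), p = 0.054.
P(Y = 13) = (1−p)^12 · p = 0.51368 · 0.054 = 0.02774

0.028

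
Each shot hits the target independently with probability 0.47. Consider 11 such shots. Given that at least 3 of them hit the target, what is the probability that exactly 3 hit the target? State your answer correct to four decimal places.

0.1123

X ~ Binomial(11, 0.47). Want P(X=3 | X≥3) = P(X=3) / P(X≥3).
P(X=3) = C(11,3)·0.47^3·0.53^8 = 0.106656
P(X≥3) = 1 − 0.000927 − 0.009042 − 0.040090 = 0.949941
Ratio = 0.106656 / 0.949941 = 0.112276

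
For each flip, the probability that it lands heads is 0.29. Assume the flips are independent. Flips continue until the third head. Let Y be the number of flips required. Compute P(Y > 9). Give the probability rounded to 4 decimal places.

0.4898

Needing more than 9 flips ⇔ fewer than 3 successes in the first 9. With X ~ Binomial(9, 0.29), P(Y > 9) = P(X ≤ 2).
  k=0: C(9,0)·0.29^0·0.71^9 = 0.045849
  k=1: C(9,1)·0.29^1·0.71^8 = 0.168542
  k=2: C(9,2)·0.29^2·0.71^7 = 0.275364
P(X ≤ 2) = 0.489754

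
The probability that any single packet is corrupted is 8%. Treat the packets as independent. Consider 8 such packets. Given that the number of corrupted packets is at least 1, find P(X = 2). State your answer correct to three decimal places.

X ~ Binomial(8, 0.08). Want P(X=2 | X≥1) = P(X=2) / P(X≥1).
P(X=2) = C(8,2)·0.08^2·0.92^6 = 0.10866
P(X≥1) = 1 − 0.51322 = 0.48678
Ratio = 0.10866 / 0.48678 = 0.22322

0.223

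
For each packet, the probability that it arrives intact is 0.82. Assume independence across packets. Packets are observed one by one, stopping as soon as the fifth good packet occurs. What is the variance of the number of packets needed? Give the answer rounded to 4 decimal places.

1.3385

Y = total packets until the fifth success; negative binomial with r=5, p=0.82.
Var(Y) = r(1−p)/p² = 5·0.18 / 0.82² = 1.338489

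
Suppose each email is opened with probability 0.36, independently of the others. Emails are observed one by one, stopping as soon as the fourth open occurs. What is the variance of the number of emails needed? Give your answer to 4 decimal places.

Y = total emails until the fourth success; negative binomial with r=4, p=0.36.
Var(Y) = r(1−p)/p² = 4·0.64 / 0.36² = 19.753086

19.7531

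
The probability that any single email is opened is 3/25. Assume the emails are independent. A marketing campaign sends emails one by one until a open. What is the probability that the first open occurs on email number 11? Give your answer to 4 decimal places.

Geometric (trials to first success), p = 0.12.
P(Y = 11) = (1−p)^10 · p = 0.2785 · 0.12 = 0.033420

0.0334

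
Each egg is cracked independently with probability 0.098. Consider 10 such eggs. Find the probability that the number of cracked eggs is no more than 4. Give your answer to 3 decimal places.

0.999

X ~ Binomial(10, 0.098); P(X ≤ 4) = Σ C(10,k) p^k (1−p)^(10−k) over k:
  k=0: C(10,0)·0.098^0·0.902^10 = 0.35650
  k=1: C(10,1)·0.098^1·0.902^9 = 0.38733
  k=2: C(10,2)·0.098^2·0.902^8 = 0.18937
  k=3: C(10,3)·0.098^3·0.902^7 = 0.05487
  k=4: C(10,4)·0.098^4·0.902^6 = 0.01043
Total = 0.99851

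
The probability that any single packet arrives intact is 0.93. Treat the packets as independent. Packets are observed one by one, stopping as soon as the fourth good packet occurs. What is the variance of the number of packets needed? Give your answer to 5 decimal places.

Y = total packets until the fourth success; negative binomial with r=4, p=0.93.
Var(Y) = r(1−p)/p² = 4·0.07 / 0.93² = 0.3237368

0.32374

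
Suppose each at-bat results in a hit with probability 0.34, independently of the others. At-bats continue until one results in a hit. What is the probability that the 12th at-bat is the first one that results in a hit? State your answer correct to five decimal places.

Geometric (trials to first success), p = 0.34.
P(Y = 12) = (1−p)^11 · p = 0.010351 · 0.34 = 0.0035193

0.00352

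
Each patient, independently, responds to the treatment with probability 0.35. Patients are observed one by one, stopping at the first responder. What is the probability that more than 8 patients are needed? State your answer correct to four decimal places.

0.0319

Y = number of patients to the first success; geometric, p = 0.35.
P(Y > 8) = P(first 8 all fail) = (1−p)^8 = 0.031864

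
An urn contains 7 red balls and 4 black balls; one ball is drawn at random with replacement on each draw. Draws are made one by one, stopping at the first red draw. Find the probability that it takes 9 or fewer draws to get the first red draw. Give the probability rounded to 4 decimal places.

0.9999

Y = number of draws to the first success; geometric, p = 0.636364.
P(Y ≤ 9) = 1 − (1−p)^9 = 1 − 0.000111 = 0.999889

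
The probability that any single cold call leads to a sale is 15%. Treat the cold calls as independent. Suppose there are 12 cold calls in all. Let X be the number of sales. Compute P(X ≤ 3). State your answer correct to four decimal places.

X ~ Binomial(12, 0.15); P(X ≤ 3) = Σ C(12,k) p^k (1−p)^(12−k) over k:
  k=0: C(12,0)·0.15^0·0.85^12 = 0.142242
  k=1: C(12,1)·0.15^1·0.85^11 = 0.301218
  k=2: C(12,2)·0.15^2·0.85^10 = 0.292358
  k=3: C(12,3)·0.15^3·0.85^9 = 0.171976
Total = 0.907794

0.9078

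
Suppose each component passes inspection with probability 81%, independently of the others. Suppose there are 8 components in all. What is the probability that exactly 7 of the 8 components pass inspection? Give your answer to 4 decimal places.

0.3477

X ~ Binomial(n=8, p=0.81).
P(X=7) = C(8,7) · p^7 · (1−p)^1
= 8 · 0.22877 · 0.19 = 0.347727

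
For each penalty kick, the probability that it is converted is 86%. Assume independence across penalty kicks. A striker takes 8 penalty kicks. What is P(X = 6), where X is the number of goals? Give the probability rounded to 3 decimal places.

0.222

X ~ Binomial(n=8, p=0.86).
P(X=6) = C(8,6) · p^6 · (1−p)^2
= 28 · 0.40457 · 0.0196 = 0.22203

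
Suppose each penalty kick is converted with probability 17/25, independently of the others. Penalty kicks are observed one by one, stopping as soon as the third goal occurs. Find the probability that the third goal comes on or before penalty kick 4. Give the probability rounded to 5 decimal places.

Finishing within 4 penalty kicks ⇔ at least 3 successes in the first 4. With X ~ Binomial(4, 0.68), P(Y ≤ 4) = 1 − P(X ≤ 2).
  k=0: C(4,0)·0.68^0·0.32^4 = 0.0104858
  k=1: C(4,1)·0.68^1·0.32^3 = 0.0891290
  k=2: C(4,2)·0.68^2·0.32^2 = 0.2840986
1 − 0.3837133 = 0.6162867

0.61629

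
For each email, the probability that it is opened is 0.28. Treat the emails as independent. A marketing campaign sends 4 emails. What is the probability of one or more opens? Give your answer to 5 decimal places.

P(at least one) = 1 − P(none) = 1 − (1 − 0.28)^4
= 1 − 0.2687386 = 0.7312614

0.73126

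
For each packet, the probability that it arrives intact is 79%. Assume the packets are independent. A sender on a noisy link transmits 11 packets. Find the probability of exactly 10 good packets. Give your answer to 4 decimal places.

0.2187

X ~ Binomial(n=11, p=0.79).
P(X=10) = C(11,10) · p^10 · (1−p)^1
= 11 · 0.094683 · 0.21 = 0.218717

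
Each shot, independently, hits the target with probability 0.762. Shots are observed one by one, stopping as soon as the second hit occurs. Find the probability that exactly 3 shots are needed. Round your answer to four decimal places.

Y = trial on which the second success occurs; negative binomial, r=2, p=0.762.
P(Y=3) = C(2,1) · p^2 · (1−p)^1
= 2 · 0.58064 · 0.238 = 0.276387

0.2764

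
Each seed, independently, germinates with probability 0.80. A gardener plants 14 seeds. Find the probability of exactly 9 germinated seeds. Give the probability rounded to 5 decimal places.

X ~ Binomial(n=14, p=0.80).
P(X=9) = C(14,9) · p^9 · (1−p)^5
= 2002 · 0.13422 · 0.00032 = 0.0859852

0.08599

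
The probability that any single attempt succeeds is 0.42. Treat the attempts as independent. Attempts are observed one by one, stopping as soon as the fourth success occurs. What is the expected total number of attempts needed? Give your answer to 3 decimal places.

9.524

Y = total attempts until the fourth success; negative binomial with r=4, p=0.42.
E[Y] = r / p = 4 / 0.42 = 9.52381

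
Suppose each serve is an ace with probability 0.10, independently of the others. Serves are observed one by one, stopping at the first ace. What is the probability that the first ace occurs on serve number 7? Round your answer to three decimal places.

0.053

Geometric (trials to first success), p = 0.10.
P(Y = 7) = (1−p)^6 · p = 0.53144 · 0.10 = 0.05314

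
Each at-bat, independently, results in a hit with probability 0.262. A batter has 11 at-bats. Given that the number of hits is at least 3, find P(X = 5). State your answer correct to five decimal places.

0.15851

X ~ Binomial(11, 0.262). Want P(X=5 | X≥3) = P(X=5) / P(X≥3).
P(X=5) = C(11,5)·0.262^5·0.738^6 = 0.0921481
P(X≥3) = 1 − 0.0353688 − 0.1381203 − 0.2451729 = 0.5813380
Ratio = 0.0921481 / 0.5813380 = 0.1585105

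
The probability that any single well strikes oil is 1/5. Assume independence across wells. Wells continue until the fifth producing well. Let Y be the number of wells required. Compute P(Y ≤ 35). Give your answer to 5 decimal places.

0.85651

Finishing within 35 wells ⇔ at least 5 successes in the first 35. With X ~ Binomial(35, 0.20), P(Y ≤ 35) = 1 − P(X ≤ 4).
  k=0: C(35,0)·0.20^0·0.80^35 = 0.0004056
  k=1: C(35,1)·0.20^1·0.80^34 = 0.0035494
  k=2: C(35,2)·0.20^2·0.80^33 = 0.0150850
  k=3: C(35,3)·0.20^3·0.80^32 = 0.0414839
  k=4: C(35,4)·0.20^4·0.80^31 = 0.0829677
1 − 0.1434917 = 0.8565083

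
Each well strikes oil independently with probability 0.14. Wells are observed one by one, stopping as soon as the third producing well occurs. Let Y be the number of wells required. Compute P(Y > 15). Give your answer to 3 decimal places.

0.648

Needing more than 15 wells ⇔ fewer than 3 successes in the first 15. With X ~ Binomial(15, 0.14), P(Y > 15) = P(X ≤ 2).
  k=0: C(15,0)·0.14^0·0.86^15 = 0.10411
  k=1: C(15,1)·0.14^1·0.86^14 = 0.25421
  k=2: C(15,2)·0.14^2·0.86^13 = 0.28968
P(X ≤ 2) = 0.64800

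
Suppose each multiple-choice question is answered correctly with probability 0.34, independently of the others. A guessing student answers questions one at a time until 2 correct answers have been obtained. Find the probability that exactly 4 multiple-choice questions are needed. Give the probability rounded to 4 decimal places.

Y = trial on which the second success occurs; negative binomial, r=2, p=0.34.
P(Y=4) = C(3,1) · p^2 · (1−p)^2
= 3 · 0.1156 · 0.4356 = 0.151066

0.1511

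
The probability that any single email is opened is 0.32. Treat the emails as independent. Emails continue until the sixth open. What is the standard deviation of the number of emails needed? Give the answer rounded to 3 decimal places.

6.312

Y = total emails until the sixth success; negative binomial with r=6, p=0.32.
SD(Y) = √[r(1−p)/p²] = √(39.84375) = 6.31219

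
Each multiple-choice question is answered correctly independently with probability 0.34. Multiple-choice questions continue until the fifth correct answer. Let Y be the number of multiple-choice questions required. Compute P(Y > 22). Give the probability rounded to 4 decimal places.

0.0856

Needing more than 22 multiple-choice questions ⇔ fewer than 5 successes in the first 22. With X ~ Binomial(22, 0.34), P(Y > 22) = P(X ≤ 4).
  k=0: C(22,0)·0.34^0·0.66^22 = 0.000107
  k=1: C(22,1)·0.34^1·0.66^21 = 0.001214
  k=2: C(22,2)·0.34^2·0.66^20 = 0.006568
  k=3: C(22,3)·0.34^3·0.66^19 = 0.022558
  k=4: C(22,4)·0.34^4·0.66^18 = 0.055198
P(X ≤ 4) = 0.085645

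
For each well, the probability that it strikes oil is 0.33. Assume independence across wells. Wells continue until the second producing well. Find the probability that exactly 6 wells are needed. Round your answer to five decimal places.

0.10972

Y = trial on which the second success occurs; negative binomial, r=2, p=0.33.
P(Y=6) = C(5,1) · p^2 · (1−p)^4
= 5 · 0.1089 · 0.20151 = 0.1097229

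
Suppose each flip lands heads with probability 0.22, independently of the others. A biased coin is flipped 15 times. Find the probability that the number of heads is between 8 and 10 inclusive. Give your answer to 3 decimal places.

0.008

X ~ Binomial(15, 0.22); P(8 ≤ X ≤ 10) = Σ C(15,k) p^k (1−p)^(15−k) over k:
  k=8: C(15,8)·0.22^8·0.78^7 = 0.00620
  k=9: C(15,9)·0.22^9·0.78^6 = 0.00136
  k=10: C(15,10)·0.22^10·0.78^5 = 0.00023
Total = 0.00779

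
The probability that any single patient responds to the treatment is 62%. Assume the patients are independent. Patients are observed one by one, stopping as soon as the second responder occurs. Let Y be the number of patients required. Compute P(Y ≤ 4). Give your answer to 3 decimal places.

Finishing within 4 patients ⇔ at least 2 successes in the first 4. With X ~ Binomial(4, 0.62), P(Y ≤ 4) = 1 − P(X ≤ 1).
  k=0: C(4,0)·0.62^0·0.38^4 = 0.02085
  k=1: C(4,1)·0.62^1·0.38^3 = 0.13608
1 − 0.15693 = 0.84307

0.843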